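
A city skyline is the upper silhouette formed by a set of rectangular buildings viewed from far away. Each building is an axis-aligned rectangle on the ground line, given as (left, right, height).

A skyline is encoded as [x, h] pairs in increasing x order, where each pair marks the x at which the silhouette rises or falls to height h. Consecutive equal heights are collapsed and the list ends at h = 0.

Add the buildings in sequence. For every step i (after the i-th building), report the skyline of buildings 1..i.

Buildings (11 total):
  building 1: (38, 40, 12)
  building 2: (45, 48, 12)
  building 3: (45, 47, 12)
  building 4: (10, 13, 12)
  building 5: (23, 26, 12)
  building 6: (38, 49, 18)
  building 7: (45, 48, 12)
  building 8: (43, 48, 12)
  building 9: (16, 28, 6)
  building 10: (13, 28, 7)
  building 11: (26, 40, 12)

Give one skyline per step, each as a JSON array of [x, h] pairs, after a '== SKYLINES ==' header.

== SKYLINES ==
[[38,12],[40,0]]
[[38,12],[40,0],[45,12],[48,0]]
[[38,12],[40,0],[45,12],[48,0]]
[[10,12],[13,0],[38,12],[40,0],[45,12],[48,0]]
[[10,12],[13,0],[23,12],[26,0],[38,12],[40,0],[45,12],[48,0]]
[[10,12],[13,0],[23,12],[26,0],[38,18],[49,0]]
[[10,12],[13,0],[23,12],[26,0],[38,18],[49,0]]
[[10,12],[13,0],[23,12],[26,0],[38,18],[49,0]]
[[10,12],[13,0],[16,6],[23,12],[26,6],[28,0],[38,18],[49,0]]
[[10,12],[13,7],[23,12],[26,7],[28,0],[38,18],[49,0]]
[[10,12],[13,7],[23,12],[38,18],[49,0]]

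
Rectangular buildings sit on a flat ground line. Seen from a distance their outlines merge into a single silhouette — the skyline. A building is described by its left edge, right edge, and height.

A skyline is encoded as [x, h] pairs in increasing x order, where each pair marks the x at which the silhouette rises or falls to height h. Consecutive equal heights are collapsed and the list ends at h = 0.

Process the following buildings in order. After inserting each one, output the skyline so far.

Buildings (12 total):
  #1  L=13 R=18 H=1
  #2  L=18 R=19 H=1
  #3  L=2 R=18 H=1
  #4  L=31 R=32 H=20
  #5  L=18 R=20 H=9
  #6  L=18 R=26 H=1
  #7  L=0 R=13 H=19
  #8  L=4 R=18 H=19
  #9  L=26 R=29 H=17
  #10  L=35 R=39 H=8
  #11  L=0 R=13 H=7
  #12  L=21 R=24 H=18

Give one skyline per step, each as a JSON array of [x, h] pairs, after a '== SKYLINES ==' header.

== SKYLINES ==
[[13,1],[18,0]]
[[13,1],[19,0]]
[[2,1],[19,0]]
[[2,1],[19,0],[31,20],[32,0]]
[[2,1],[18,9],[20,0],[31,20],[32,0]]
[[2,1],[18,9],[20,1],[26,0],[31,20],[32,0]]
[[0,19],[13,1],[18,9],[20,1],[26,0],[31,20],[32,0]]
[[0,19],[18,9],[20,1],[26,0],[31,20],[32,0]]
[[0,19],[18,9],[20,1],[26,17],[29,0],[31,20],[32,0]]
[[0,19],[18,9],[20,1],[26,17],[29,0],[31,20],[32,0],[35,8],[39,0]]
[[0,19],[18,9],[20,1],[26,17],[29,0],[31,20],[32,0],[35,8],[39,0]]
[[0,19],[18,9],[20,1],[21,18],[24,1],[26,17],[29,0],[31,20],[32,0],[35,8],[39,0]]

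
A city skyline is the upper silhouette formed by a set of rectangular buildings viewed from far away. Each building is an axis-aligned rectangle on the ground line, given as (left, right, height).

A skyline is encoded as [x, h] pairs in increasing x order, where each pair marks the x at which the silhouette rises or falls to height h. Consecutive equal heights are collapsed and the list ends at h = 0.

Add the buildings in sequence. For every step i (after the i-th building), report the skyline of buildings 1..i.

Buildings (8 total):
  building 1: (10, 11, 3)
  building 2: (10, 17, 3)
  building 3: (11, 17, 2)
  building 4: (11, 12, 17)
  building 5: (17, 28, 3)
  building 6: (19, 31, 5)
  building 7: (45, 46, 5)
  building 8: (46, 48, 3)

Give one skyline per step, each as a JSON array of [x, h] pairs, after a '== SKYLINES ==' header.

== SKYLINES ==
[[10,3],[11,0]]
[[10,3],[17,0]]
[[10,3],[17,0]]
[[10,3],[11,17],[12,3],[17,0]]
[[10,3],[11,17],[12,3],[28,0]]
[[10,3],[11,17],[12,3],[19,5],[31,0]]
[[10,3],[11,17],[12,3],[19,5],[31,0],[45,5],[46,0]]
[[10,3],[11,17],[12,3],[19,5],[31,0],[45,5],[46,3],[48,0]]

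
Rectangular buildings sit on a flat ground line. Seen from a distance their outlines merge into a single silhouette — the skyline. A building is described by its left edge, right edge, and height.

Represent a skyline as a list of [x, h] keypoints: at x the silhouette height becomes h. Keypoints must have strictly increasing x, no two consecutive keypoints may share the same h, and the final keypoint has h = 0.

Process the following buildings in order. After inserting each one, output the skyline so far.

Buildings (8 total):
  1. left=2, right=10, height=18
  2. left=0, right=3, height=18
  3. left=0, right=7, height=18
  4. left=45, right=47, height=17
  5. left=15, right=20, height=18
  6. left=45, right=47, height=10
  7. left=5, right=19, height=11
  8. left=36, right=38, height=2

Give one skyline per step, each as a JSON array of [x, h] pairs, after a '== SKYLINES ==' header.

== SKYLINES ==
[[2,18],[10,0]]
[[0,18],[10,0]]
[[0,18],[10,0]]
[[0,18],[10,0],[45,17],[47,0]]
[[0,18],[10,0],[15,18],[20,0],[45,17],[47,0]]
[[0,18],[10,0],[15,18],[20,0],[45,17],[47,0]]
[[0,18],[10,11],[15,18],[20,0],[45,17],[47,0]]
[[0,18],[10,11],[15,18],[20,0],[36,2],[38,0],[45,17],[47,0]]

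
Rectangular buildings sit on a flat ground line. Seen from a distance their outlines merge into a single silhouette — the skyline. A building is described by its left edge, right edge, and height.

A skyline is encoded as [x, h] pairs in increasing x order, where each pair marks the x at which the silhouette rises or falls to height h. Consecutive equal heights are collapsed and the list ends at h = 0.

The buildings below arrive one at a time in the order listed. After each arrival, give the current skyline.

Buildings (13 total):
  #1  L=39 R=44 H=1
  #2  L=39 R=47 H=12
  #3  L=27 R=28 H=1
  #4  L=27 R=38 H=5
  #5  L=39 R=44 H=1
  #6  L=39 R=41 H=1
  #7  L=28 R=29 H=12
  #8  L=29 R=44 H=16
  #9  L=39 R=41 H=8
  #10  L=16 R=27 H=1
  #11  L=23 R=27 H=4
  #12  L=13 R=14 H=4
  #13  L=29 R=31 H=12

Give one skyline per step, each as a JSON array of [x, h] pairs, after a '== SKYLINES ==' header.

== SKYLINES ==
[[39,1],[44,0]]
[[39,12],[47,0]]
[[27,1],[28,0],[39,12],[47,0]]
[[27,5],[38,0],[39,12],[47,0]]
[[27,5],[38,0],[39,12],[47,0]]
[[27,5],[38,0],[39,12],[47,0]]
[[27,5],[28,12],[29,5],[38,0],[39,12],[47,0]]
[[27,5],[28,12],[29,16],[44,12],[47,0]]
[[27,5],[28,12],[29,16],[44,12],[47,0]]
[[16,1],[27,5],[28,12],[29,16],[44,12],[47,0]]
[[16,1],[23,4],[27,5],[28,12],[29,16],[44,12],[47,0]]
[[13,4],[14,0],[16,1],[23,4],[27,5],[28,12],[29,16],[44,12],[47,0]]
[[13,4],[14,0],[16,1],[23,4],[27,5],[28,12],[29,16],[44,12],[47,0]]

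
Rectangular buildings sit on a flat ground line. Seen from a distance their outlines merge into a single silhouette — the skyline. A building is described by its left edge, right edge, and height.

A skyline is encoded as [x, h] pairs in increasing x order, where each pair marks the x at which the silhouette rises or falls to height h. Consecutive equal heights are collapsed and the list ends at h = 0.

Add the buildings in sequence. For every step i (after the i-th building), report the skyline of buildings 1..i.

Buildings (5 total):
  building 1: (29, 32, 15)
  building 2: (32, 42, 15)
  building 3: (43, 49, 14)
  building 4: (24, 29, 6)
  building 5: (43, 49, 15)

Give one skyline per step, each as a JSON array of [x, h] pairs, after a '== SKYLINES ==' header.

== SKYLINES ==
[[29,15],[32,0]]
[[29,15],[42,0]]
[[29,15],[42,0],[43,14],[49,0]]
[[24,6],[29,15],[42,0],[43,14],[49,0]]
[[24,6],[29,15],[42,0],[43,15],[49,0]]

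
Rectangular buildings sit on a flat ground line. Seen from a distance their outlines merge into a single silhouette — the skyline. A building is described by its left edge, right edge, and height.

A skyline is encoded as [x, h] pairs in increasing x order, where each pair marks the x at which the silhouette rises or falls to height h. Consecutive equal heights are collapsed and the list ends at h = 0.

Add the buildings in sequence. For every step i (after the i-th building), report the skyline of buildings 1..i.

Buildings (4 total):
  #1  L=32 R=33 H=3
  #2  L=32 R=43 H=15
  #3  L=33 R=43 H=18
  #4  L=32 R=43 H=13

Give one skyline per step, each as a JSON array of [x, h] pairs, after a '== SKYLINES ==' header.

== SKYLINES ==
[[32,3],[33,0]]
[[32,15],[43,0]]
[[32,15],[33,18],[43,0]]
[[32,15],[33,18],[43,0]]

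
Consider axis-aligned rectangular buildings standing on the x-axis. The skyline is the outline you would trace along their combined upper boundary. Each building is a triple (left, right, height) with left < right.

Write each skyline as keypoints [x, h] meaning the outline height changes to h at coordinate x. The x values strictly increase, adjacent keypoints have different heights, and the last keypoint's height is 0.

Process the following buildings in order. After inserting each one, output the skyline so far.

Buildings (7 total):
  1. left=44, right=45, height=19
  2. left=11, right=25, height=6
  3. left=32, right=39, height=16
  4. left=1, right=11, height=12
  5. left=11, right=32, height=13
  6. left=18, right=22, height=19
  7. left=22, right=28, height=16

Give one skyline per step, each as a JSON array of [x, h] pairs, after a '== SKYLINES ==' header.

== SKYLINES ==
[[44,19],[45,0]]
[[11,6],[25,0],[44,19],[45,0]]
[[11,6],[25,0],[32,16],[39,0],[44,19],[45,0]]
[[1,12],[11,6],[25,0],[32,16],[39,0],[44,19],[45,0]]
[[1,12],[11,13],[32,16],[39,0],[44,19],[45,0]]
[[1,12],[11,13],[18,19],[22,13],[32,16],[39,0],[44,19],[45,0]]
[[1,12],[11,13],[18,19],[22,16],[28,13],[32,16],[39,0],[44,19],[45,0]]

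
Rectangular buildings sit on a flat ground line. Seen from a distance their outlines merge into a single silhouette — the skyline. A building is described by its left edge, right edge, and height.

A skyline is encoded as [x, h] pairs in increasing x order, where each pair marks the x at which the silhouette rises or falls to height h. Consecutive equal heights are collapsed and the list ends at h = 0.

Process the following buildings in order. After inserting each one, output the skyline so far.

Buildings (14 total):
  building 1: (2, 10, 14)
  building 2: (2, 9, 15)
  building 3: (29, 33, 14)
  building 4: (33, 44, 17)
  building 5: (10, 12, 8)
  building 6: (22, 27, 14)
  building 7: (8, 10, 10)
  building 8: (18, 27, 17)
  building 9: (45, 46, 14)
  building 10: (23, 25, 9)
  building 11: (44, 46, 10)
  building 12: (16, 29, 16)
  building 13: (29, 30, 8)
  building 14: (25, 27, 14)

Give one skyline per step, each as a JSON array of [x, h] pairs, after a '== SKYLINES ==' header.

== SKYLINES ==
[[2,14],[10,0]]
[[2,15],[9,14],[10,0]]
[[2,15],[9,14],[10,0],[29,14],[33,0]]
[[2,15],[9,14],[10,0],[29,14],[33,17],[44,0]]
[[2,15],[9,14],[10,8],[12,0],[29,14],[33,17],[44,0]]
[[2,15],[9,14],[10,8],[12,0],[22,14],[27,0],[29,14],[33,17],[44,0]]
[[2,15],[9,14],[10,8],[12,0],[22,14],[27,0],[29,14],[33,17],[44,0]]
[[2,15],[9,14],[10,8],[12,0],[18,17],[27,0],[29,14],[33,17],[44,0]]
[[2,15],[9,14],[10,8],[12,0],[18,17],[27,0],[29,14],[33,17],[44,0],[45,14],[46,0]]
[[2,15],[9,14],[10,8],[12,0],[18,17],[27,0],[29,14],[33,17],[44,0],[45,14],[46,0]]
[[2,15],[9,14],[10,8],[12,0],[18,17],[27,0],[29,14],[33,17],[44,10],[45,14],[46,0]]
[[2,15],[9,14],[10,8],[12,0],[16,16],[18,17],[27,16],[29,14],[33,17],[44,10],[45,14],[46,0]]
[[2,15],[9,14],[10,8],[12,0],[16,16],[18,17],[27,16],[29,14],[33,17],[44,10],[45,14],[46,0]]
[[2,15],[9,14],[10,8],[12,0],[16,16],[18,17],[27,16],[29,14],[33,17],[44,10],[45,14],[46,0]]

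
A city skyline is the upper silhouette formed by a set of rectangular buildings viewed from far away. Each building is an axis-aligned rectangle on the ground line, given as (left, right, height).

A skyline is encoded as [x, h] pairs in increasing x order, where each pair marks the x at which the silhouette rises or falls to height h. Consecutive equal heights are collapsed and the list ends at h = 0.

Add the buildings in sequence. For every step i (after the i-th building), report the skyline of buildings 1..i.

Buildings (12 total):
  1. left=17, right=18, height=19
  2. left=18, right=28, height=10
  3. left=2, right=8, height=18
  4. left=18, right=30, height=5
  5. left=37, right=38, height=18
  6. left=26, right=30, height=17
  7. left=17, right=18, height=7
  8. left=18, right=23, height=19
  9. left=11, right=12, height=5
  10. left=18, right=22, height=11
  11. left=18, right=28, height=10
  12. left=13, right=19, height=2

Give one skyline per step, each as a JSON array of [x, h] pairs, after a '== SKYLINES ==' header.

== SKYLINES ==
[[17,19],[18,0]]
[[17,19],[18,10],[28,0]]
[[2,18],[8,0],[17,19],[18,10],[28,0]]
[[2,18],[8,0],[17,19],[18,10],[28,5],[30,0]]
[[2,18],[8,0],[17,19],[18,10],[28,5],[30,0],[37,18],[38,0]]
[[2,18],[8,0],[17,19],[18,10],[26,17],[30,0],[37,18],[38,0]]
[[2,18],[8,0],[17,19],[18,10],[26,17],[30,0],[37,18],[38,0]]
[[2,18],[8,0],[17,19],[23,10],[26,17],[30,0],[37,18],[38,0]]
[[2,18],[8,0],[11,5],[12,0],[17,19],[23,10],[26,17],[30,0],[37,18],[38,0]]
[[2,18],[8,0],[11,5],[12,0],[17,19],[23,10],[26,17],[30,0],[37,18],[38,0]]
[[2,18],[8,0],[11,5],[12,0],[17,19],[23,10],[26,17],[30,0],[37,18],[38,0]]
[[2,18],[8,0],[11,5],[12,0],[13,2],[17,19],[23,10],[26,17],[30,0],[37,18],[38,0]]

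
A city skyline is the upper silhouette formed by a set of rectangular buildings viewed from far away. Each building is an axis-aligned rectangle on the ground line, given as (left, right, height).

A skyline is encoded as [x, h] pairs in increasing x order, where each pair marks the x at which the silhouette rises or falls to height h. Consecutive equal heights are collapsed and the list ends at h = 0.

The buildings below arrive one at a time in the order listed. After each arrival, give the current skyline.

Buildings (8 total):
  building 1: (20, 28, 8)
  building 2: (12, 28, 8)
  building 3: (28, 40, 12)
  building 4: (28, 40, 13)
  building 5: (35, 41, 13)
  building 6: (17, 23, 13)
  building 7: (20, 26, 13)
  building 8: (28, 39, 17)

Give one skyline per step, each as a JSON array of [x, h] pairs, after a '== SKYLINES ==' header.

== SKYLINES ==
[[20,8],[28,0]]
[[12,8],[28,0]]
[[12,8],[28,12],[40,0]]
[[12,8],[28,13],[40,0]]
[[12,8],[28,13],[41,0]]
[[12,8],[17,13],[23,8],[28,13],[41,0]]
[[12,8],[17,13],[26,8],[28,13],[41,0]]
[[12,8],[17,13],[26,8],[28,17],[39,13],[41,0]]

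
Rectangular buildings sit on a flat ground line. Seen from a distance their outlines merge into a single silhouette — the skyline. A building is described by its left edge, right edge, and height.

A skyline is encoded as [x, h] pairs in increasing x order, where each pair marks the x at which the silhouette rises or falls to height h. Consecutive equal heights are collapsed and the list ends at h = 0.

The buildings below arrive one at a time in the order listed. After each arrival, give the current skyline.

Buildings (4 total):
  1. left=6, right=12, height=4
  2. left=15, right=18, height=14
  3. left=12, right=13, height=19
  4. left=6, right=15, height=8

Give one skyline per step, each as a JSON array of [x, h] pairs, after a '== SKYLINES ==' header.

== SKYLINES ==
[[6,4],[12,0]]
[[6,4],[12,0],[15,14],[18,0]]
[[6,4],[12,19],[13,0],[15,14],[18,0]]
[[6,8],[12,19],[13,8],[15,14],[18,0]]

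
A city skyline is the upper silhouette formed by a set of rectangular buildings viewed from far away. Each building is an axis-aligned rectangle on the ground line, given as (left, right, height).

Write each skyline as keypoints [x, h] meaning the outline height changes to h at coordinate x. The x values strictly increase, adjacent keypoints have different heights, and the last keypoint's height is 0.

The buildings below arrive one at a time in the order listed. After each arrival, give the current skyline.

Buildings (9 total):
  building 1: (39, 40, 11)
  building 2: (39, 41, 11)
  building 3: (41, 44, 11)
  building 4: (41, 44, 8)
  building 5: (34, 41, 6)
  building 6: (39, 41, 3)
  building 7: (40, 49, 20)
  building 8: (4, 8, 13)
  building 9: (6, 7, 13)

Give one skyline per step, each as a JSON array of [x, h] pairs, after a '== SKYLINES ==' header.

== SKYLINES ==
[[39,11],[40,0]]
[[39,11],[41,0]]
[[39,11],[44,0]]
[[39,11],[44,0]]
[[34,6],[39,11],[44,0]]
[[34,6],[39,11],[44,0]]
[[34,6],[39,11],[40,20],[49,0]]
[[4,13],[8,0],[34,6],[39,11],[40,20],[49,0]]
[[4,13],[8,0],[34,6],[39,11],[40,20],[49,0]]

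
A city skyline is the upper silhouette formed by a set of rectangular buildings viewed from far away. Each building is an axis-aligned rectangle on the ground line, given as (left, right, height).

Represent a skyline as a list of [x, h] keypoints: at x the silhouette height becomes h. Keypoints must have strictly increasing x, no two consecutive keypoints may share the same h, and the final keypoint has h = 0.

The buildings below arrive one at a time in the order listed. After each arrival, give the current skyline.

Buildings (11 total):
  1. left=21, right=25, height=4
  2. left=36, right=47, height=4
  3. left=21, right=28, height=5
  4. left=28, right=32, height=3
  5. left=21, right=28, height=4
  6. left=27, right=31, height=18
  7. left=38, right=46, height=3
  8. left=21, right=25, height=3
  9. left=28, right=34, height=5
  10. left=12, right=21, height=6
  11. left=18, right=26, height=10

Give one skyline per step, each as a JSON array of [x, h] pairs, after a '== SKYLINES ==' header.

== SKYLINES ==
[[21,4],[25,0]]
[[21,4],[25,0],[36,4],[47,0]]
[[21,5],[28,0],[36,4],[47,0]]
[[21,5],[28,3],[32,0],[36,4],[47,0]]
[[21,5],[28,3],[32,0],[36,4],[47,0]]
[[21,5],[27,18],[31,3],[32,0],[36,4],[47,0]]
[[21,5],[27,18],[31,3],[32,0],[36,4],[47,0]]
[[21,5],[27,18],[31,3],[32,0],[36,4],[47,0]]
[[21,5],[27,18],[31,5],[34,0],[36,4],[47,0]]
[[12,6],[21,5],[27,18],[31,5],[34,0],[36,4],[47,0]]
[[12,6],[18,10],[26,5],[27,18],[31,5],[34,0],[36,4],[47,0]]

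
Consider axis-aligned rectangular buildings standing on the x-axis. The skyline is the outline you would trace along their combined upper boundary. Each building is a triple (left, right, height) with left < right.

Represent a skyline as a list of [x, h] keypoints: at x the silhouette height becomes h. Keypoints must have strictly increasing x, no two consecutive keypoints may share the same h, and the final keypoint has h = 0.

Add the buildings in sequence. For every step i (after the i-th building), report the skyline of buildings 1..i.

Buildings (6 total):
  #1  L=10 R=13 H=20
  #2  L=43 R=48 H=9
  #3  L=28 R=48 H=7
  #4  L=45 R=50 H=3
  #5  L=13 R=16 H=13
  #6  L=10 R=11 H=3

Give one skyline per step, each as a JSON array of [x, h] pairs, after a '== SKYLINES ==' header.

== SKYLINES ==
[[10,20],[13,0]]
[[10,20],[13,0],[43,9],[48,0]]
[[10,20],[13,0],[28,7],[43,9],[48,0]]
[[10,20],[13,0],[28,7],[43,9],[48,3],[50,0]]
[[10,20],[13,13],[16,0],[28,7],[43,9],[48,3],[50,0]]
[[10,20],[13,13],[16,0],[28,7],[43,9],[48,3],[50,0]]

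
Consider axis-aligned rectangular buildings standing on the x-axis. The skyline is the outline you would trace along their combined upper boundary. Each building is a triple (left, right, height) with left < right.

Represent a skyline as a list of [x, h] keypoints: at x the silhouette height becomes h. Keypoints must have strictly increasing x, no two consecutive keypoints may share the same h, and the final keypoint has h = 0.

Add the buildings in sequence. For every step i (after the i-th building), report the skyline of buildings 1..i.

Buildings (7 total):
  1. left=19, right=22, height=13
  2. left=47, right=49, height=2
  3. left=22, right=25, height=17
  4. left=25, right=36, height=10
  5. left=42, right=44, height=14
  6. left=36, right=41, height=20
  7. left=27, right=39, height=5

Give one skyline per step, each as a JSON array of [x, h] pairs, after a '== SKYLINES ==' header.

== SKYLINES ==
[[19,13],[22,0]]
[[19,13],[22,0],[47,2],[49,0]]
[[19,13],[22,17],[25,0],[47,2],[49,0]]
[[19,13],[22,17],[25,10],[36,0],[47,2],[49,0]]
[[19,13],[22,17],[25,10],[36,0],[42,14],[44,0],[47,2],[49,0]]
[[19,13],[22,17],[25,10],[36,20],[41,0],[42,14],[44,0],[47,2],[49,0]]
[[19,13],[22,17],[25,10],[36,20],[41,0],[42,14],[44,0],[47,2],[49,0]]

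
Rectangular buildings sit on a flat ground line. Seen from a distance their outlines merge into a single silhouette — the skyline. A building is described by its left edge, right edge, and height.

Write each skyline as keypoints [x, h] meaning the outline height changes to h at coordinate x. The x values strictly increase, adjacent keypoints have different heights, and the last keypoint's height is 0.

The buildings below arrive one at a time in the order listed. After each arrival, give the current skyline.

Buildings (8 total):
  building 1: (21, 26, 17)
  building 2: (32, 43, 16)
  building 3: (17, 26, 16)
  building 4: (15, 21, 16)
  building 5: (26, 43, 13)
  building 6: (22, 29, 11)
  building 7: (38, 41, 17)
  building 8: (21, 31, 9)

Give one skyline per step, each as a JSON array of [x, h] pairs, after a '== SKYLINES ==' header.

== SKYLINES ==
[[21,17],[26,0]]
[[21,17],[26,0],[32,16],[43,0]]
[[17,16],[21,17],[26,0],[32,16],[43,0]]
[[15,16],[21,17],[26,0],[32,16],[43,0]]
[[15,16],[21,17],[26,13],[32,16],[43,0]]
[[15,16],[21,17],[26,13],[32,16],[43,0]]
[[15,16],[21,17],[26,13],[32,16],[38,17],[41,16],[43,0]]
[[15,16],[21,17],[26,13],[32,16],[38,17],[41,16],[43,0]]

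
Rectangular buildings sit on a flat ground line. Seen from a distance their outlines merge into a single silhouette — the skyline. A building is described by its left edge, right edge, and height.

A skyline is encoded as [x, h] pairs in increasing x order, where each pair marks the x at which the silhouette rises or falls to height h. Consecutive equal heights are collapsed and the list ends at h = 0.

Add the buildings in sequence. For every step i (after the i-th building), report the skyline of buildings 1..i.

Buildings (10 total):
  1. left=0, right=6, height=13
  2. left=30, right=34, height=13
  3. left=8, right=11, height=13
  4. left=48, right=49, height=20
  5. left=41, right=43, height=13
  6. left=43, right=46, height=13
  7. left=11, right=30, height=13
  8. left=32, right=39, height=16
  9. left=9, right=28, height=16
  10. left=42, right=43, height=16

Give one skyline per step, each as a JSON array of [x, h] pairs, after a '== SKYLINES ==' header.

== SKYLINES ==
[[0,13],[6,0]]
[[0,13],[6,0],[30,13],[34,0]]
[[0,13],[6,0],[8,13],[11,0],[30,13],[34,0]]
[[0,13],[6,0],[8,13],[11,0],[30,13],[34,0],[48,20],[49,0]]
[[0,13],[6,0],[8,13],[11,0],[30,13],[34,0],[41,13],[43,0],[48,20],[49,0]]
[[0,13],[6,0],[8,13],[11,0],[30,13],[34,0],[41,13],[46,0],[48,20],[49,0]]
[[0,13],[6,0],[8,13],[34,0],[41,13],[46,0],[48,20],[49,0]]
[[0,13],[6,0],[8,13],[32,16],[39,0],[41,13],[46,0],[48,20],[49,0]]
[[0,13],[6,0],[8,13],[9,16],[28,13],[32,16],[39,0],[41,13],[46,0],[48,20],[49,0]]
[[0,13],[6,0],[8,13],[9,16],[28,13],[32,16],[39,0],[41,13],[42,16],[43,13],[46,0],[48,20],[49,0]]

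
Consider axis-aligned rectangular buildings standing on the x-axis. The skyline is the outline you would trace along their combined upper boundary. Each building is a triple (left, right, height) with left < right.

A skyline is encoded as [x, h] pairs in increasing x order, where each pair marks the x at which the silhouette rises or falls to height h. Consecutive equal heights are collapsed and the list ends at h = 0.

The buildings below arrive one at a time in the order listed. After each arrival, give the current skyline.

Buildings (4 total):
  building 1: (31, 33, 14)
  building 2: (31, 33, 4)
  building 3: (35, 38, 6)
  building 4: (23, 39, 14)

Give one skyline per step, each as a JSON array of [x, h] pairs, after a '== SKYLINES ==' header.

== SKYLINES ==
[[31,14],[33,0]]
[[31,14],[33,0]]
[[31,14],[33,0],[35,6],[38,0]]
[[23,14],[39,0]]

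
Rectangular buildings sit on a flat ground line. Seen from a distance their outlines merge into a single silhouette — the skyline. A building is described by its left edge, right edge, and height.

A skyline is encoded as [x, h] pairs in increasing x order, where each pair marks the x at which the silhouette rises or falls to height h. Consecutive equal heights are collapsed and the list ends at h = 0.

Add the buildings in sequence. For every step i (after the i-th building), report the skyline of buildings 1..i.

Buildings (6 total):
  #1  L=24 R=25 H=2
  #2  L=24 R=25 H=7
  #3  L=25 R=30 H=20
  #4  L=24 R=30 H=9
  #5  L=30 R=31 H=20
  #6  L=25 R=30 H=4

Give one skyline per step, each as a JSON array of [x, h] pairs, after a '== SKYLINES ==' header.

== SKYLINES ==
[[24,2],[25,0]]
[[24,7],[25,0]]
[[24,7],[25,20],[30,0]]
[[24,9],[25,20],[30,0]]
[[24,9],[25,20],[31,0]]
[[24,9],[25,20],[31,0]]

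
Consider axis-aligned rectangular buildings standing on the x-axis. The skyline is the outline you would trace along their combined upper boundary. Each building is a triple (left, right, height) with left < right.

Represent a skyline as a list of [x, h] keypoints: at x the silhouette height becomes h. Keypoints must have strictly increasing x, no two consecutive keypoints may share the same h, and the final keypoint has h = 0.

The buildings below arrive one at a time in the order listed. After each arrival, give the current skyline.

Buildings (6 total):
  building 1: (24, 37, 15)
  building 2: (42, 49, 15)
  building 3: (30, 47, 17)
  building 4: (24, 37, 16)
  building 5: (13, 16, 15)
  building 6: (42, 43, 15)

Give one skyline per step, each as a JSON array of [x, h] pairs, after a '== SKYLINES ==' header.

== SKYLINES ==
[[24,15],[37,0]]
[[24,15],[37,0],[42,15],[49,0]]
[[24,15],[30,17],[47,15],[49,0]]
[[24,16],[30,17],[47,15],[49,0]]
[[13,15],[16,0],[24,16],[30,17],[47,15],[49,0]]
[[13,15],[16,0],[24,16],[30,17],[47,15],[49,0]]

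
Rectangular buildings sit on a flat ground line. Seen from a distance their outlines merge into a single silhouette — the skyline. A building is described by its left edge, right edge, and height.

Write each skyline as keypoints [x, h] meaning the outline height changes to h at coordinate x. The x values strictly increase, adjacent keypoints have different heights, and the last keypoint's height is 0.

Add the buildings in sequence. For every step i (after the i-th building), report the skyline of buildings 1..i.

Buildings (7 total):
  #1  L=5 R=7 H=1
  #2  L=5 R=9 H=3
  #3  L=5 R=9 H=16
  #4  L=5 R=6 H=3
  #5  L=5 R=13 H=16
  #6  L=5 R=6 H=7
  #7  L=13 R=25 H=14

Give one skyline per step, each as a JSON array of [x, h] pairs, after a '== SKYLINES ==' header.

== SKYLINES ==
[[5,1],[7,0]]
[[5,3],[9,0]]
[[5,16],[9,0]]
[[5,16],[9,0]]
[[5,16],[13,0]]
[[5,16],[13,0]]
[[5,16],[13,14],[25,0]]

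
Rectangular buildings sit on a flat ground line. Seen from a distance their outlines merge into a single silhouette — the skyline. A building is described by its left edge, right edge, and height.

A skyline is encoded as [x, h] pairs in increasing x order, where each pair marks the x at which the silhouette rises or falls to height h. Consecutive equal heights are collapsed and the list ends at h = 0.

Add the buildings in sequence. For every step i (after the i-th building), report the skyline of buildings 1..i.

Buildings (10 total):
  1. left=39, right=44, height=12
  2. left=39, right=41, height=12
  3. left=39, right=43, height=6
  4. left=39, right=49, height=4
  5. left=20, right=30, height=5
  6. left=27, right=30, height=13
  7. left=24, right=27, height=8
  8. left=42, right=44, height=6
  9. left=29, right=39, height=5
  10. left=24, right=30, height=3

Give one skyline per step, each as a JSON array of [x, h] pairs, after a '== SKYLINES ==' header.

== SKYLINES ==
[[39,12],[44,0]]
[[39,12],[44,0]]
[[39,12],[44,0]]
[[39,12],[44,4],[49,0]]
[[20,5],[30,0],[39,12],[44,4],[49,0]]
[[20,5],[27,13],[30,0],[39,12],[44,4],[49,0]]
[[20,5],[24,8],[27,13],[30,0],[39,12],[44,4],[49,0]]
[[20,5],[24,8],[27,13],[30,0],[39,12],[44,4],[49,0]]
[[20,5],[24,8],[27,13],[30,5],[39,12],[44,4],[49,0]]
[[20,5],[24,8],[27,13],[30,5],[39,12],[44,4],[49,0]]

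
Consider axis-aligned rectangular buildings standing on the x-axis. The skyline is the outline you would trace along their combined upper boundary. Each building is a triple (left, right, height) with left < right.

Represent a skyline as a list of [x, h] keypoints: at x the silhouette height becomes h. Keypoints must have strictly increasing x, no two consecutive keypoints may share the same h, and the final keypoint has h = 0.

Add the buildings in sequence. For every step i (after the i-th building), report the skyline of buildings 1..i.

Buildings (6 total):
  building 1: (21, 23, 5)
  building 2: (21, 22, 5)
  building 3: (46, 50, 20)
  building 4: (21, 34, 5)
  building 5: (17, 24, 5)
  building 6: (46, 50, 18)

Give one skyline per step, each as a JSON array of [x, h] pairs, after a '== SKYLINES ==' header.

== SKYLINES ==
[[21,5],[23,0]]
[[21,5],[23,0]]
[[21,5],[23,0],[46,20],[50,0]]
[[21,5],[34,0],[46,20],[50,0]]
[[17,5],[34,0],[46,20],[50,0]]
[[17,5],[34,0],[46,20],[50,0]]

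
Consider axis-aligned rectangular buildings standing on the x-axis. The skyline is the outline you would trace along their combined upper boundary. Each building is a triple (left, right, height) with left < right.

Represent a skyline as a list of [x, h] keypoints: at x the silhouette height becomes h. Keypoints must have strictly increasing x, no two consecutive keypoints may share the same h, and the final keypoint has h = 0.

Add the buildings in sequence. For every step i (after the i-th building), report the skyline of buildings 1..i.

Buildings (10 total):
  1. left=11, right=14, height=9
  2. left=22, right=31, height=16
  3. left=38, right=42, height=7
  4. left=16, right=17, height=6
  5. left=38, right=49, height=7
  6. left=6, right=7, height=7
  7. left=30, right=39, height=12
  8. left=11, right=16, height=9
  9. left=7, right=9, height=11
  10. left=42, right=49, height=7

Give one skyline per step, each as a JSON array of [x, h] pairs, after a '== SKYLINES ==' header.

== SKYLINES ==
[[11,9],[14,0]]
[[11,9],[14,0],[22,16],[31,0]]
[[11,9],[14,0],[22,16],[31,0],[38,7],[42,0]]
[[11,9],[14,0],[16,6],[17,0],[22,16],[31,0],[38,7],[42,0]]
[[11,9],[14,0],[16,6],[17,0],[22,16],[31,0],[38,7],[49,0]]
[[6,7],[7,0],[11,9],[14,0],[16,6],[17,0],[22,16],[31,0],[38,7],[49,0]]
[[6,7],[7,0],[11,9],[14,0],[16,6],[17,0],[22,16],[31,12],[39,7],[49,0]]
[[6,7],[7,0],[11,9],[16,6],[17,0],[22,16],[31,12],[39,7],[49,0]]
[[6,7],[7,11],[9,0],[11,9],[16,6],[17,0],[22,16],[31,12],[39,7],[49,0]]
[[6,7],[7,11],[9,0],[11,9],[16,6],[17,0],[22,16],[31,12],[39,7],[49,0]]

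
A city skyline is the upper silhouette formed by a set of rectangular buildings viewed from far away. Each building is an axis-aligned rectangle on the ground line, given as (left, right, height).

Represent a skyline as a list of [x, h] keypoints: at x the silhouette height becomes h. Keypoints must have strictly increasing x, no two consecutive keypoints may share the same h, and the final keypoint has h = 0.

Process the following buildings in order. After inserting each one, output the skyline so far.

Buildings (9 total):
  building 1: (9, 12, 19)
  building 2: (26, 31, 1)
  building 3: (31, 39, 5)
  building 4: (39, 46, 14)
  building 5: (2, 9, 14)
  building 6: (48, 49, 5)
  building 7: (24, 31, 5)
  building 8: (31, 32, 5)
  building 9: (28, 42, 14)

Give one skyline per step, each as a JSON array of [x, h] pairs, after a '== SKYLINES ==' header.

== SKYLINES ==
[[9,19],[12,0]]
[[9,19],[12,0],[26,1],[31,0]]
[[9,19],[12,0],[26,1],[31,5],[39,0]]
[[9,19],[12,0],[26,1],[31,5],[39,14],[46,0]]
[[2,14],[9,19],[12,0],[26,1],[31,5],[39,14],[46,0]]
[[2,14],[9,19],[12,0],[26,1],[31,5],[39,14],[46,0],[48,5],[49,0]]
[[2,14],[9,19],[12,0],[24,5],[39,14],[46,0],[48,5],[49,0]]
[[2,14],[9,19],[12,0],[24,5],[39,14],[46,0],[48,5],[49,0]]
[[2,14],[9,19],[12,0],[24,5],[28,14],[46,0],[48,5],[49,0]]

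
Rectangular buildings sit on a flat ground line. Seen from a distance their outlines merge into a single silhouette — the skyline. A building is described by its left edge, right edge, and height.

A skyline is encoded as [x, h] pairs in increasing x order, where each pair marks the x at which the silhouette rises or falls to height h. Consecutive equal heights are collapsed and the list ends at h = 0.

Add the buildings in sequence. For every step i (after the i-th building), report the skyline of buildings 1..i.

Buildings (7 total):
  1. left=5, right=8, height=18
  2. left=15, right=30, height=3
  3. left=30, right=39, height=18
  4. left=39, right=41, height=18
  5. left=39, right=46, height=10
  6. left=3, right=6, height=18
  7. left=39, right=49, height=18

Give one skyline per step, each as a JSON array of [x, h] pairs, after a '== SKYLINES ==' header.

== SKYLINES ==
[[5,18],[8,0]]
[[5,18],[8,0],[15,3],[30,0]]
[[5,18],[8,0],[15,3],[30,18],[39,0]]
[[5,18],[8,0],[15,3],[30,18],[41,0]]
[[5,18],[8,0],[15,3],[30,18],[41,10],[46,0]]
[[3,18],[8,0],[15,3],[30,18],[41,10],[46,0]]
[[3,18],[8,0],[15,3],[30,18],[49,0]]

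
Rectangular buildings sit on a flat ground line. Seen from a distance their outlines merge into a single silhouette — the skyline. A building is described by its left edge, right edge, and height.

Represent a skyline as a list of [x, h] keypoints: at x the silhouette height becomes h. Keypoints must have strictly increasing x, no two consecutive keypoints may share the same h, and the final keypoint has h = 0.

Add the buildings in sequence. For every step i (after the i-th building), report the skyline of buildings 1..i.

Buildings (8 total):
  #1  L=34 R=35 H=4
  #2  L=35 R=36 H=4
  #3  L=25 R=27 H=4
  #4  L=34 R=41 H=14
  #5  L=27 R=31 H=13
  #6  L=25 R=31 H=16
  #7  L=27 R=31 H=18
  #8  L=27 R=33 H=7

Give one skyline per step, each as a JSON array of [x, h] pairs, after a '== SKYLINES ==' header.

== SKYLINES ==
[[34,4],[35,0]]
[[34,4],[36,0]]
[[25,4],[27,0],[34,4],[36,0]]
[[25,4],[27,0],[34,14],[41,0]]
[[25,4],[27,13],[31,0],[34,14],[41,0]]
[[25,16],[31,0],[34,14],[41,0]]
[[25,16],[27,18],[31,0],[34,14],[41,0]]
[[25,16],[27,18],[31,7],[33,0],[34,14],[41,0]]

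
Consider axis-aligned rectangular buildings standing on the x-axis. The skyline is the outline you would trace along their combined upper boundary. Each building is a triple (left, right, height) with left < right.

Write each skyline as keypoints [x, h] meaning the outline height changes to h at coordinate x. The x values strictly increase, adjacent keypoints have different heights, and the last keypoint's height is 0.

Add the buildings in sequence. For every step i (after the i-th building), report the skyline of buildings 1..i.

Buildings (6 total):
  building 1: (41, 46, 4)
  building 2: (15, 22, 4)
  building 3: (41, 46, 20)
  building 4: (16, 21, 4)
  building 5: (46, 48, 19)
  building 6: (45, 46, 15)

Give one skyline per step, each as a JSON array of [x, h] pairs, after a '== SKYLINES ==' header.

== SKYLINES ==
[[41,4],[46,0]]
[[15,4],[22,0],[41,4],[46,0]]
[[15,4],[22,0],[41,20],[46,0]]
[[15,4],[22,0],[41,20],[46,0]]
[[15,4],[22,0],[41,20],[46,19],[48,0]]
[[15,4],[22,0],[41,20],[46,19],[48,0]]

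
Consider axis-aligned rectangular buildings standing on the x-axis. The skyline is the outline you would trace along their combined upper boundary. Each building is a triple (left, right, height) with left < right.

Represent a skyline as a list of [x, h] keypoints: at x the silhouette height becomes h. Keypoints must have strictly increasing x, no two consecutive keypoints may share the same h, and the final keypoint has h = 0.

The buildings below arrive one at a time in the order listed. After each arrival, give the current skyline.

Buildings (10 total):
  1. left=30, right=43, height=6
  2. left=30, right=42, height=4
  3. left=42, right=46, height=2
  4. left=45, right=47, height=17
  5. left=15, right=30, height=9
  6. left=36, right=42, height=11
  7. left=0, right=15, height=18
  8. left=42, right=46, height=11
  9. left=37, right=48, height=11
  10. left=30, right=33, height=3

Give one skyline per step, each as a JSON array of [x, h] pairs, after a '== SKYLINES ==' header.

== SKYLINES ==
[[30,6],[43,0]]
[[30,6],[43,0]]
[[30,6],[43,2],[46,0]]
[[30,6],[43,2],[45,17],[47,0]]
[[15,9],[30,6],[43,2],[45,17],[47,0]]
[[15,9],[30,6],[36,11],[42,6],[43,2],[45,17],[47,0]]
[[0,18],[15,9],[30,6],[36,11],[42,6],[43,2],[45,17],[47,0]]
[[0,18],[15,9],[30,6],[36,11],[45,17],[47,0]]
[[0,18],[15,9],[30,6],[36,11],[45,17],[47,11],[48,0]]
[[0,18],[15,9],[30,6],[36,11],[45,17],[47,11],[48,0]]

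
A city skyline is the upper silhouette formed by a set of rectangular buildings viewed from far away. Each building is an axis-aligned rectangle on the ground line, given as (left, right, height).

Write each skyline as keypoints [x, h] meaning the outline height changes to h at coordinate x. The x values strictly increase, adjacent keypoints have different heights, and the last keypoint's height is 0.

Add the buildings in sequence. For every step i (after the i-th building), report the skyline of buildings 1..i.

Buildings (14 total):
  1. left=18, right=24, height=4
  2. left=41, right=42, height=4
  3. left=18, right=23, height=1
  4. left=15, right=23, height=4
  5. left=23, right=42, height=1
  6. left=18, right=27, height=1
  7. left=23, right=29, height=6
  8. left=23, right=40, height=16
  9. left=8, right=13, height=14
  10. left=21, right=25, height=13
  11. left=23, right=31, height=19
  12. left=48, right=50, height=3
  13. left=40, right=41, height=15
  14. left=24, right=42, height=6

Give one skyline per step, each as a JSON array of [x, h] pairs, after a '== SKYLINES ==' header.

== SKYLINES ==
[[18,4],[24,0]]
[[18,4],[24,0],[41,4],[42,0]]
[[18,4],[24,0],[41,4],[42,0]]
[[15,4],[24,0],[41,4],[42,0]]
[[15,4],[24,1],[41,4],[42,0]]
[[15,4],[24,1],[41,4],[42,0]]
[[15,4],[23,6],[29,1],[41,4],[42,0]]
[[15,4],[23,16],[40,1],[41,4],[42,0]]
[[8,14],[13,0],[15,4],[23,16],[40,1],[41,4],[42,0]]
[[8,14],[13,0],[15,4],[21,13],[23,16],[40,1],[41,4],[42,0]]
[[8,14],[13,0],[15,4],[21,13],[23,19],[31,16],[40,1],[41,4],[42,0]]
[[8,14],[13,0],[15,4],[21,13],[23,19],[31,16],[40,1],[41,4],[42,0],[48,3],[50,0]]
[[8,14],[13,0],[15,4],[21,13],[23,19],[31,16],[40,15],[41,4],[42,0],[48,3],[50,0]]
[[8,14],[13,0],[15,4],[21,13],[23,19],[31,16],[40,15],[41,6],[42,0],[48,3],[50,0]]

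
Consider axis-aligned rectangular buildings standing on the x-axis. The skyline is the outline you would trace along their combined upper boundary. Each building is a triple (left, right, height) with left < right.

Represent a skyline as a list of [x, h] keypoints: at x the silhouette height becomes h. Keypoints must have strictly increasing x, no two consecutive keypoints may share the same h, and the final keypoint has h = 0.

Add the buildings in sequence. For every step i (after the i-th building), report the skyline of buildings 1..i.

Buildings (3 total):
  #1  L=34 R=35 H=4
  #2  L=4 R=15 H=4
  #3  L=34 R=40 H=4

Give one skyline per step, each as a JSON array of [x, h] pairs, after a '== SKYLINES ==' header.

== SKYLINES ==
[[34,4],[35,0]]
[[4,4],[15,0],[34,4],[35,0]]
[[4,4],[15,0],[34,4],[40,0]]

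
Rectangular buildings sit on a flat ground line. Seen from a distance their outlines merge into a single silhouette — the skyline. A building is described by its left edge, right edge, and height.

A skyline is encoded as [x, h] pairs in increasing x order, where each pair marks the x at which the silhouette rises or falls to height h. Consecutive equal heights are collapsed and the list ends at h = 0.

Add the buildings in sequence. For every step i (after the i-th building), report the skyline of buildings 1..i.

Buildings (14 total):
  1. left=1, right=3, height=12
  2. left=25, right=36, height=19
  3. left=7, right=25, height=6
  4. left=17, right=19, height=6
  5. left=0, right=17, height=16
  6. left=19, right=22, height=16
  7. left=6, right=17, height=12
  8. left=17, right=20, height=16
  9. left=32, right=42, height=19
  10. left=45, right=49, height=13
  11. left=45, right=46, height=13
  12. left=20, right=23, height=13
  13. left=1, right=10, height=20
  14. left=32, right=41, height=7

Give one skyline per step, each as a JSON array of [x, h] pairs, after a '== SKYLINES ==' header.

== SKYLINES ==
[[1,12],[3,0]]
[[1,12],[3,0],[25,19],[36,0]]
[[1,12],[3,0],[7,6],[25,19],[36,0]]
[[1,12],[3,0],[7,6],[25,19],[36,0]]
[[0,16],[17,6],[25,19],[36,0]]
[[0,16],[17,6],[19,16],[22,6],[25,19],[36,0]]
[[0,16],[17,6],[19,16],[22,6],[25,19],[36,0]]
[[0,16],[22,6],[25,19],[36,0]]
[[0,16],[22,6],[25,19],[42,0]]
[[0,16],[22,6],[25,19],[42,0],[45,13],[49,0]]
[[0,16],[22,6],[25,19],[42,0],[45,13],[49,0]]
[[0,16],[22,13],[23,6],[25,19],[42,0],[45,13],[49,0]]
[[0,16],[1,20],[10,16],[22,13],[23,6],[25,19],[42,0],[45,13],[49,0]]
[[0,16],[1,20],[10,16],[22,13],[23,6],[25,19],[42,0],[45,13],[49,0]]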